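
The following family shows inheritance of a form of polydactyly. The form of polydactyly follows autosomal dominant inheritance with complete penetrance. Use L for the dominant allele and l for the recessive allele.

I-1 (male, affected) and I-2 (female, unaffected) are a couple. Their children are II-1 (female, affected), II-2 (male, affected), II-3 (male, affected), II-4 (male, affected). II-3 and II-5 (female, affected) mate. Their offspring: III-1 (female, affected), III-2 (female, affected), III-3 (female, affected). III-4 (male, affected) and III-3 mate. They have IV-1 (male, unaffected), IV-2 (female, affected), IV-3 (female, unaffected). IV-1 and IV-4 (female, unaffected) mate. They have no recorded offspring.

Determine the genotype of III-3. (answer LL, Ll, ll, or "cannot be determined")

From phenotype alone, III-3 is LL or Ll.
III-3 is affected so carries L and passed l to IV-1 (ll), so III-3 is Ll.

Ll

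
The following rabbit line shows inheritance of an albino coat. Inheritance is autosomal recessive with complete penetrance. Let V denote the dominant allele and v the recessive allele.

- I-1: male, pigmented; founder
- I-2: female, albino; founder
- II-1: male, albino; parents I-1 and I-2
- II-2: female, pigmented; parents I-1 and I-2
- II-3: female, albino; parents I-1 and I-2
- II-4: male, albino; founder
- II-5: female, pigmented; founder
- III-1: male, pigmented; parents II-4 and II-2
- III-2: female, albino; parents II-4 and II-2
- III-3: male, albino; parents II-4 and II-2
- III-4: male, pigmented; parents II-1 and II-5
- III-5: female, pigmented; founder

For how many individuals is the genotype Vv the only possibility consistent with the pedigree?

4

Obligate heterozygotes: I-1 is pigmented so carries V and passed v to II-1 (vv), so I-1 is Vv; II-2 is pigmented so carries V and received v from I-2 (vv), so II-2 is Vv; III-1 is pigmented so carries V and received v from II-4 (vv), so III-1 is Vv; III-4 is pigmented so carries V and received v from II-1 (vv), so III-4 is Vv.
Every other individual is either homozygous by phenotype or has at least one consistent homozygous assignment, so the count is 4.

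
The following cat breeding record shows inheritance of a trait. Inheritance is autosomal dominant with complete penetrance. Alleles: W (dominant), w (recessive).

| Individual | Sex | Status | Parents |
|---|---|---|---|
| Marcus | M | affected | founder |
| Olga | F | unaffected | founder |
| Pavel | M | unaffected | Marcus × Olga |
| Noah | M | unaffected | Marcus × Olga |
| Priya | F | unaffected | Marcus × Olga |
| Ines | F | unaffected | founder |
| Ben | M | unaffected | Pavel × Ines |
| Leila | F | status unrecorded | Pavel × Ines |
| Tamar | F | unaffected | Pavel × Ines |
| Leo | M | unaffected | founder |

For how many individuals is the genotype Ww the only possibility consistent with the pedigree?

1

Obligate heterozygotes: Marcus is affected so carries W and passed w to Pavel (ww), so Marcus is Ww.
Every other individual is either homozygous by phenotype or has at least one consistent homozygous assignment, so the count is 1.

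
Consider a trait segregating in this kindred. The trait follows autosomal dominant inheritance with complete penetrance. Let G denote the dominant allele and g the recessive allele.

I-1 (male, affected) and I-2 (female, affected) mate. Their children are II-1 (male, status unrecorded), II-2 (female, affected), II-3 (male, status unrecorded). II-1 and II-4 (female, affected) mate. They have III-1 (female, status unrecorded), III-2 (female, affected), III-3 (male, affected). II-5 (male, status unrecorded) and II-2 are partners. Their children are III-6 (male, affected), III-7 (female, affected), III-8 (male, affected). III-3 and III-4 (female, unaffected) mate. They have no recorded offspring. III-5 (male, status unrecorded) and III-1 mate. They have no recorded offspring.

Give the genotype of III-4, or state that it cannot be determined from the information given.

III-4 is unaffected, so III-4 is gg.

gg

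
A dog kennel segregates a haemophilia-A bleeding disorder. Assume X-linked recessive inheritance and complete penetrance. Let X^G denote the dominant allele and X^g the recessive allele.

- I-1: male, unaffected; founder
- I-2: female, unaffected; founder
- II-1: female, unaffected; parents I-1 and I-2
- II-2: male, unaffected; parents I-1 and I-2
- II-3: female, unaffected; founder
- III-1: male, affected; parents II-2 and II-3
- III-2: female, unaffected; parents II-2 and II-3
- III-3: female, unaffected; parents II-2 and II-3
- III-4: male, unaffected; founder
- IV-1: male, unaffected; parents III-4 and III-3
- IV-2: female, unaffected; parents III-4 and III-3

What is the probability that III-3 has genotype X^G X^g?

II-2 is unaffected, so II-2 is X^G Y.
II-3 is unaffected so carries G and passed g to III-1 (X^g Y), so II-3 is X^G X^g.
Their cross gives offspring ratios 1/2 X^G X^G : 1/2 X^G X^g. Conditioning on III-3 being unaffected, P(X^G X^g) = 1/2 / 1 = 1/2 before taking III-3's own offspring into account.
III-4 is unaffected, so III-4 is X^G Y.
Now use III-3's offspring. Probability of each recorded status — unaffected son IV-1: 1/2 if III-3 is X^G X^g, 1 if X^G X^G. (IV-2: equally likely either way, so uninformative.)
Bayes: P(X^G X^g) = 1/2·1/2 / (1/2·1/2 + 1/2·1) = 1/3.

1/3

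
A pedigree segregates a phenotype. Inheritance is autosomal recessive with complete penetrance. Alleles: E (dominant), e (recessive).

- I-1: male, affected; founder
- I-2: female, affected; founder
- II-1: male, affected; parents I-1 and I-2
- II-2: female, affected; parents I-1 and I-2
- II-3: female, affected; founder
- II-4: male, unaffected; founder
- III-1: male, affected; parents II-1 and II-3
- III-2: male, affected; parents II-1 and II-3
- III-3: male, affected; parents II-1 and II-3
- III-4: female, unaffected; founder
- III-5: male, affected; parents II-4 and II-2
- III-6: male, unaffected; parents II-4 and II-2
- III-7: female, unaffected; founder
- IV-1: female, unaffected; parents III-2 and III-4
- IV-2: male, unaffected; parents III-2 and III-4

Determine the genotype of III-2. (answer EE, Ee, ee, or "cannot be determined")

ee

III-2 is affected, so III-2 is ee.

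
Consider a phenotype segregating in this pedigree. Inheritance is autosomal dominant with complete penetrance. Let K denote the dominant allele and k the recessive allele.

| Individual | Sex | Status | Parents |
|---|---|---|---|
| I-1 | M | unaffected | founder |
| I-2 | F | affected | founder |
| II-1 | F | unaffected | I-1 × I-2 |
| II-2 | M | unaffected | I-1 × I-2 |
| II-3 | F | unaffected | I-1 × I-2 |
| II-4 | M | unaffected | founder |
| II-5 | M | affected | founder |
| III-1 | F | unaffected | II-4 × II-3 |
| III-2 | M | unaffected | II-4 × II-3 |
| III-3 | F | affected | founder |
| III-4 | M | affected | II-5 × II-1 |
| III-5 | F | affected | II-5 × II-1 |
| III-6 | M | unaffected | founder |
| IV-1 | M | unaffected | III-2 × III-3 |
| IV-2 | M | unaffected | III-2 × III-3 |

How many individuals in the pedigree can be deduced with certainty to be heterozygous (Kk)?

Obligate heterozygotes: I-2 is affected so carries K and passed k to II-1 (kk), so I-2 is Kk; III-3 is affected so carries K and passed k to IV-1 (kk), so III-3 is Kk; III-4 is affected so carries K and received k from II-1 (kk), so III-4 is Kk; III-5 is affected so carries K and received k from II-1 (kk), so III-5 is Kk.
Every other individual is either homozygous by phenotype or has at least one consistent homozygous assignment, so the count is 4.

4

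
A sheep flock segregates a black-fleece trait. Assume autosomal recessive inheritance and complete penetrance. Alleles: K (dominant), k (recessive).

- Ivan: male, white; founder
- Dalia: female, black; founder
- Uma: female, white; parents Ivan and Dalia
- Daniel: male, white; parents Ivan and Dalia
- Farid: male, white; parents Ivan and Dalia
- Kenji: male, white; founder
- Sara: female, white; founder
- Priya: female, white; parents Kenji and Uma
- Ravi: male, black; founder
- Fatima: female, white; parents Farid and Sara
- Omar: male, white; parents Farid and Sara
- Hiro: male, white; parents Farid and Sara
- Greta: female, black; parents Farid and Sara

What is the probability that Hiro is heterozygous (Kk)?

Farid is white so carries K and received k from Dalia (kk), so Farid is Kk.
Sara is white so carries K and passed k to Greta (kk), so Sara is Kk.
Their cross gives offspring ratios 1/4 KK : 1/2 Kk : 1/4 kk. Conditioning on Hiro being white, P(Kk) = 1/2 / 3/4 = 2/3.

2/3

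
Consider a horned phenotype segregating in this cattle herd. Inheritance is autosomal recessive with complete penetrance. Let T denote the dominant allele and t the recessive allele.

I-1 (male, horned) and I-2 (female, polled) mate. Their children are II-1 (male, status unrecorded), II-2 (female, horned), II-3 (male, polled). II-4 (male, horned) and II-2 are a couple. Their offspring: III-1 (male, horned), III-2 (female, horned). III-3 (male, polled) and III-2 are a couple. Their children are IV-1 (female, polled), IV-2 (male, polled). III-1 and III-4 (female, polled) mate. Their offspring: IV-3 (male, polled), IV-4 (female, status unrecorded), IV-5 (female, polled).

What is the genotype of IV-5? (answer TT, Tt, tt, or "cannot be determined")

From phenotype alone, IV-5 is TT or Tt.
IV-5 is polled so carries T and received t from III-1 (tt), so IV-5 is Tt.

Tt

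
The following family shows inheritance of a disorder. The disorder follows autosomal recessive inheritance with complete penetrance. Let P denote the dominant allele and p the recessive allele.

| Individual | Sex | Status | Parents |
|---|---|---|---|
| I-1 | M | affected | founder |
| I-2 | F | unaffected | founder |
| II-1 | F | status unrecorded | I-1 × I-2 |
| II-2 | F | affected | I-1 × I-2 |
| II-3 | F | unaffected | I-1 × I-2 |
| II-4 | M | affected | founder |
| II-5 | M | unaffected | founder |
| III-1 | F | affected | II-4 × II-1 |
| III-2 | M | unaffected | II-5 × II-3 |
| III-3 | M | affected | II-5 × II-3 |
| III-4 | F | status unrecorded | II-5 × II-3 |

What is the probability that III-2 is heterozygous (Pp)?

2/3

II-5 is unaffected so carries P and passed p to III-3 (pp), so II-5 is Pp.
II-3 is unaffected so carries P and received p from I-1 (pp), so II-3 is Pp.
Their cross gives offspring ratios 1/4 PP : 1/2 Pp : 1/4 pp. Conditioning on III-2 being unaffected, P(Pp) = 1/2 / 3/4 = 2/3.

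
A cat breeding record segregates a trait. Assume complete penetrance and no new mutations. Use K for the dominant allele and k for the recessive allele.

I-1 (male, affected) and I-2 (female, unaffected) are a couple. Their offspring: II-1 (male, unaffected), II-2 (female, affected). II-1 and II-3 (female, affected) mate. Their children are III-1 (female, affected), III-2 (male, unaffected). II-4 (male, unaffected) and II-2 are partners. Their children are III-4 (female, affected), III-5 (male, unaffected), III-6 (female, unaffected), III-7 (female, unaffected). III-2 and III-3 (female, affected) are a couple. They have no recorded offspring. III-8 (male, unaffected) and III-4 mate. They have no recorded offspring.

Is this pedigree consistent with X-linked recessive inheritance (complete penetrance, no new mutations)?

Under X-linked recessive, III-1 (affected, female) cannot arise from II-1 (unaffected) × II-3 (affected).

No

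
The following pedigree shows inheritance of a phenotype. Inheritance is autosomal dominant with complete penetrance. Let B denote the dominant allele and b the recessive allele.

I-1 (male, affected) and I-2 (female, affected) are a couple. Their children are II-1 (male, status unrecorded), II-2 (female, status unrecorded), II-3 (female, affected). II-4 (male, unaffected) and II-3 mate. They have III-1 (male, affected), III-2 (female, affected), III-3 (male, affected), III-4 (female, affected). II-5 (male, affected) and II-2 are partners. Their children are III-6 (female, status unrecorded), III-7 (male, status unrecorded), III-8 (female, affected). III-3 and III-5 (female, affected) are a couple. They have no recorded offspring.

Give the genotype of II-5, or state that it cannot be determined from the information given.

II-5's phenotype allows BB or Bb, and no parent or child forces a single allele at both positions; consistent genotype assignments exist with II-5 as BB or Bb.

cannot be determined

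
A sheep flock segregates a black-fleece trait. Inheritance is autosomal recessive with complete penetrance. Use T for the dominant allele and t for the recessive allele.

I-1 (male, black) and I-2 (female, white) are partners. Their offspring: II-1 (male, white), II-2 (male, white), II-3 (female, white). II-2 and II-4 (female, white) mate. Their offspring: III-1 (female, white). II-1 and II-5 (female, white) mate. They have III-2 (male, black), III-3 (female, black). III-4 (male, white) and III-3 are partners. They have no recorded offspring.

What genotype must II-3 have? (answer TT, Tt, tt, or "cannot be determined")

From phenotype alone, II-3 is TT or Tt.
II-3 is white so carries T and received t from I-1 (tt), so II-3 is Tt.

Tt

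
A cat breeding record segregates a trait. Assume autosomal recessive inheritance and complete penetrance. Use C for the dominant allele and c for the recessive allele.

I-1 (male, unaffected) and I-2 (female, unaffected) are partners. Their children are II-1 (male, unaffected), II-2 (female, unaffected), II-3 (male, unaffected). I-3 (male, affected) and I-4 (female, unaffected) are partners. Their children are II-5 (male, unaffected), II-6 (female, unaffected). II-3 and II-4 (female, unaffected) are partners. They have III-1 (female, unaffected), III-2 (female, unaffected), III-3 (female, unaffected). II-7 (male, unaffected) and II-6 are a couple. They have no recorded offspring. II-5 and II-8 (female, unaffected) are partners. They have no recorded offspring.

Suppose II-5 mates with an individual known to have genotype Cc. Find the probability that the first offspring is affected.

1/4

II-5 is unaffected so carries C and received c from I-3 (cc), so II-5 is Cc.
The cross gives 1/4 CC : 1/2 Cc : 1/4 cc, so P(offspring is affected) = 1/4.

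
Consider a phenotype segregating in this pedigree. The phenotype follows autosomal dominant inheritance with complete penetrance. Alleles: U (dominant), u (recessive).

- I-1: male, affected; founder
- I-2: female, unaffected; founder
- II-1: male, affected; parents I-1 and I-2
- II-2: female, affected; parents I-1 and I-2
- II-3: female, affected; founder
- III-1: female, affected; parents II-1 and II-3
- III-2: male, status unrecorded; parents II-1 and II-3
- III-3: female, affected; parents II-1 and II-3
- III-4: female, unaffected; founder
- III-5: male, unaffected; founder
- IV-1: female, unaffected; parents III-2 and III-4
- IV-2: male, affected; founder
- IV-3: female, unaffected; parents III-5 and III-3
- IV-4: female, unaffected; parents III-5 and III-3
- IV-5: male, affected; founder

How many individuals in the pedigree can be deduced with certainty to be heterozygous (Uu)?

3

Obligate heterozygotes: II-1 is affected so carries U and received u from I-2 (uu), so II-1 is Uu; II-2 is affected so carries U and received u from I-2 (uu), so II-2 is Uu; III-3 is affected so carries U and passed u to IV-3 (uu), so III-3 is Uu.
Every other individual is either homozygous by phenotype or has at least one consistent homozygous assignment, so the count is 3.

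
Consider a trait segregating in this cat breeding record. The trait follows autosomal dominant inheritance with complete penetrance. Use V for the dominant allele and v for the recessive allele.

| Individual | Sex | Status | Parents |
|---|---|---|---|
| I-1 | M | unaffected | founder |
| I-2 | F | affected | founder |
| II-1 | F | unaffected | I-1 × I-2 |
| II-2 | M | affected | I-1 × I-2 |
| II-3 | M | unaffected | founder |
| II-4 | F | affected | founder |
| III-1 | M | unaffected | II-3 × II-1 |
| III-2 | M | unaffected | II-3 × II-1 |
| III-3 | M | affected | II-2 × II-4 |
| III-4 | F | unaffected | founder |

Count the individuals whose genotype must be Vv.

2

Obligate heterozygotes: I-2 is affected so carries V and passed v to II-1 (vv), so I-2 is Vv; II-2 is affected so carries V and received v from I-1 (vv), so II-2 is Vv.
Every other individual is either homozygous by phenotype or has at least one consistent homozygous assignment, so the count is 2.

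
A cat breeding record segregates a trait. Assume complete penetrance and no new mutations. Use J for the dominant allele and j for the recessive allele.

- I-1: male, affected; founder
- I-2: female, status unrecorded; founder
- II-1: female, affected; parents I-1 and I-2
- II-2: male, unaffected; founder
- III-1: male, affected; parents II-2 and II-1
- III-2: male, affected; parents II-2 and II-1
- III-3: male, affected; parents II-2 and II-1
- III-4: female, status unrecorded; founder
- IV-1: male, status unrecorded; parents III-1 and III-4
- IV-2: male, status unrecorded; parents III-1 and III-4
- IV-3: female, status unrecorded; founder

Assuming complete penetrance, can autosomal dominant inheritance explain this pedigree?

Yes

A consistent assignment under autosomal dominant exists: I-1 JJ, I-2 JJ, II-1 JJ, II-2 jj, III-1 Jj, III-2 Jj, III-3 Jj, III-4 JJ, IV-1 JJ, IV-2 JJ, IV-3 JJ.
In this assignment every recorded phenotype matches its genotype and every non-founder's genotype is obtainable from its parents' genotypes, so the pedigree is consistent.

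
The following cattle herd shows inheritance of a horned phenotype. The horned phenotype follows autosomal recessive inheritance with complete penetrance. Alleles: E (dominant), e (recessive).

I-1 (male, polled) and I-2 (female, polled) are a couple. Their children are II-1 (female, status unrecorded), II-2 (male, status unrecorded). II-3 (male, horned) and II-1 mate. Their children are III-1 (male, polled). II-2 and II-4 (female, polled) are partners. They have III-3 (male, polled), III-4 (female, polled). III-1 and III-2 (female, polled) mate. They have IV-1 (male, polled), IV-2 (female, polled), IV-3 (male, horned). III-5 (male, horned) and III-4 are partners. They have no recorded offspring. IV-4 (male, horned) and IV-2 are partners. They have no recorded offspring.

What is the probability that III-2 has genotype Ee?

III-2 is polled so carries E and passed e to IV-3 (ee), so III-2 is Ee, giving P(Ee) = 1.

1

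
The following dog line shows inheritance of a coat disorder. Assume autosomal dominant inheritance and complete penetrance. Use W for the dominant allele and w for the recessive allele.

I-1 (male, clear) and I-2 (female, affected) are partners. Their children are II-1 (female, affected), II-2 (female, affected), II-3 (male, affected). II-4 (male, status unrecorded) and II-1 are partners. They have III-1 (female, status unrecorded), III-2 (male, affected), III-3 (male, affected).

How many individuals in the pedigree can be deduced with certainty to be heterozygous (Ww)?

3

Obligate heterozygotes: II-1 is affected so carries W and received w from I-1 (ww), so II-1 is Ww; II-2 is affected so carries W and received w from I-1 (ww), so II-2 is Ww; II-3 is affected so carries W and received w from I-1 (ww), so II-3 is Ww.
Every other individual is either homozygous by phenotype or has at least one consistent homozygous assignment, so the count is 3.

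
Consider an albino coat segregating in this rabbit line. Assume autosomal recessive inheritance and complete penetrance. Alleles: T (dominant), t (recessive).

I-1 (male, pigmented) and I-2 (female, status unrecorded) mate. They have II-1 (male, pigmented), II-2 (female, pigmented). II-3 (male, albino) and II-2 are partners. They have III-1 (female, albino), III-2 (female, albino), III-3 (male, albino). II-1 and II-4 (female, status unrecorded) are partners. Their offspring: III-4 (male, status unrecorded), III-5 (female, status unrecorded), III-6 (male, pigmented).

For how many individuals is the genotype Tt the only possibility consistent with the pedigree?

1

Obligate heterozygotes: II-2 is pigmented so carries T and passed t to III-1 (tt), so II-2 is Tt.
Every other individual is either homozygous by phenotype or has at least one consistent homozygous assignment, so the count is 1.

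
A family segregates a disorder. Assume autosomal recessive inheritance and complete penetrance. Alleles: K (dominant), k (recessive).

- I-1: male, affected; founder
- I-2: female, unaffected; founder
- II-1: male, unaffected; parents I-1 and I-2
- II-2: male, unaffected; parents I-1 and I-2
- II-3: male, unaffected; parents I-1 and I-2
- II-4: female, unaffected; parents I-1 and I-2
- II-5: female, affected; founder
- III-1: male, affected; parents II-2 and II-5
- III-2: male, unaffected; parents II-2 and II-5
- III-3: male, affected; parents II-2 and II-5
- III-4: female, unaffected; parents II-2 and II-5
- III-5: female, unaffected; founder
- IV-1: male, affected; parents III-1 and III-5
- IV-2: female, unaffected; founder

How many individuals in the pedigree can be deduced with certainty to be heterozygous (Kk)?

7

Obligate heterozygotes: II-1 is unaffected so carries K and received k from I-1 (kk), so II-1 is Kk; II-2 is unaffected so carries K and received k from I-1 (kk), so II-2 is Kk; II-3 is unaffected so carries K and received k from I-1 (kk), so II-3 is Kk; II-4 is unaffected so carries K and received k from I-1 (kk), so II-4 is Kk; III-2 is unaffected so carries K and received k from II-5 (kk), so III-2 is Kk; III-4 is unaffected so carries K and received k from II-5 (kk), so III-4 is Kk; III-5 is unaffected so carries K and passed k to IV-1 (kk), so III-5 is Kk.
Every other individual is either homozygous by phenotype or has at least one consistent homozygous assignment, so the count is 7.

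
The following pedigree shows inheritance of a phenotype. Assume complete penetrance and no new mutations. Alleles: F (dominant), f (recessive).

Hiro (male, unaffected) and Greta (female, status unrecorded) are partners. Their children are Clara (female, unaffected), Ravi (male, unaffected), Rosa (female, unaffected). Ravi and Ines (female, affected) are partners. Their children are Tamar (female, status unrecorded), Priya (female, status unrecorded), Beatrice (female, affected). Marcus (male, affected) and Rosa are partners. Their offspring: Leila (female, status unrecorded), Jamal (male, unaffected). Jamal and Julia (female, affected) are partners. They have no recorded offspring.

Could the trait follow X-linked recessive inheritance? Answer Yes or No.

Under X-linked recessive, Beatrice (affected, female) cannot arise from Ravi (unaffected) × Ines (affected).

No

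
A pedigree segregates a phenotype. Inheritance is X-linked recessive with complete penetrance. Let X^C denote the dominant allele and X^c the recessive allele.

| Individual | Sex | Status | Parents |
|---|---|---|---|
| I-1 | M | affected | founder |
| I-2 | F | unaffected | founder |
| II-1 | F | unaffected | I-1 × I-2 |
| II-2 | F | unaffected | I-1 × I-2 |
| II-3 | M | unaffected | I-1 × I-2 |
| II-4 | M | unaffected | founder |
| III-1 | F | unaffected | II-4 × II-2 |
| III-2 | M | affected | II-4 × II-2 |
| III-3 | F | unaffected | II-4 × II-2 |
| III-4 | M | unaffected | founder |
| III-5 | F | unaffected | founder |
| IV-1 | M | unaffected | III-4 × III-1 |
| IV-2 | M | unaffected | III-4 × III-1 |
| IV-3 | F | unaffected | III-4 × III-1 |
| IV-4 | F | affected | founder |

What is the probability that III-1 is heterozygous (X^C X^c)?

1/5

II-4 is unaffected, so II-4 is X^C Y.
II-2 is unaffected so carries C and received c from I-1 (X^c Y), so II-2 is X^C X^c.
Their cross gives offspring ratios 1/2 X^C X^C : 1/2 X^C X^c. Conditioning on III-1 being unaffected, P(X^C X^c) = 1/2 / 1 = 1/2 before taking III-1's own offspring into account.
III-4 is unaffected, so III-4 is X^C Y.
Now use III-1's offspring. Probability of each recorded status — unaffected son IV-1: 1/2 if III-1 is X^C X^c, 1 if X^C X^C; unaffected son IV-2: 1/2 if III-1 is X^C X^c, 1 if X^C X^C. (IV-3: equally likely either way, so uninformative.)
Bayes: P(X^C X^c) = 1/2·1/4 / (1/2·1/4 + 1/2·1) = 1/5.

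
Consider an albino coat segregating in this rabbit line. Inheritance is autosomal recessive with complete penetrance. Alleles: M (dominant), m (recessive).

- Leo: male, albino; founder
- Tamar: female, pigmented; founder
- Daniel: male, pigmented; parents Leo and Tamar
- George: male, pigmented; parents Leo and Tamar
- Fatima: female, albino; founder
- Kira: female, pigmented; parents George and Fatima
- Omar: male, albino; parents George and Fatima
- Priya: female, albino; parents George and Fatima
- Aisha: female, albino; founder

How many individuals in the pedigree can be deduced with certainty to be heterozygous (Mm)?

3

Obligate heterozygotes: Daniel is pigmented so carries M and received m from Leo (mm), so Daniel is Mm; George is pigmented so carries M and received m from Leo (mm), so George is Mm; Kira is pigmented so carries M and received m from Fatima (mm), so Kira is Mm.
Every other individual is either homozygous by phenotype or has at least one consistent homozygous assignment, so the count is 3.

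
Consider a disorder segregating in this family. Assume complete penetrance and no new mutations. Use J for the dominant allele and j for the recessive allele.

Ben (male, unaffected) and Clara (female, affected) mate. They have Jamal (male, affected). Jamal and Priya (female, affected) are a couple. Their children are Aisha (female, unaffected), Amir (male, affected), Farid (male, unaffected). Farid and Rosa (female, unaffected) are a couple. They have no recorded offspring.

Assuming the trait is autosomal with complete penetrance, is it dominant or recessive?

Jamal and Priya are both affected yet have an unaffected child Aisha. Under a recessive model two affected parents are homozygous and every child would be affected, so the trait cannot be recessive.

dominant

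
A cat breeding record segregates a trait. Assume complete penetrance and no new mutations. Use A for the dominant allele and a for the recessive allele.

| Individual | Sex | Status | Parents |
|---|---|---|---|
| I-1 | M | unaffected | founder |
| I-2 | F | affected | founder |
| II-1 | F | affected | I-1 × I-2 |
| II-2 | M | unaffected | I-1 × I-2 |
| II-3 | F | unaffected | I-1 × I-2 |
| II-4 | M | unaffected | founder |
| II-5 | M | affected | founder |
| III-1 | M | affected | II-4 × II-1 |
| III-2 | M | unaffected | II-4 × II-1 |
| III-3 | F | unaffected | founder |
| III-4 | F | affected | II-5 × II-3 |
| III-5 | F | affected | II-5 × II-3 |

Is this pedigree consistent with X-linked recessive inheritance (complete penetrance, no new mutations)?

No

Under X-linked recessive, II-1 (affected, female) cannot arise from I-1 (unaffected) × I-2 (affected).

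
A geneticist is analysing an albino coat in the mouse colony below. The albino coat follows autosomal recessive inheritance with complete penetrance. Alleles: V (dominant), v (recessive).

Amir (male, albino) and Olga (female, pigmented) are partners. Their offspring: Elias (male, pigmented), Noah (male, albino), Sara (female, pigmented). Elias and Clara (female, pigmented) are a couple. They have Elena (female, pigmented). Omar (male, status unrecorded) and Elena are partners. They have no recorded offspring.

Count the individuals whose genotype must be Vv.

3

Obligate heterozygotes: Olga is pigmented so carries V and passed v to Noah (vv), so Olga is Vv; Elias is pigmented so carries V and received v from Amir (vv), so Elias is Vv; Sara is pigmented so carries V and received v from Amir (vv), so Sara is Vv.
Every other individual is either homozygous by phenotype or has at least one consistent homozygous assignment, so the count is 3.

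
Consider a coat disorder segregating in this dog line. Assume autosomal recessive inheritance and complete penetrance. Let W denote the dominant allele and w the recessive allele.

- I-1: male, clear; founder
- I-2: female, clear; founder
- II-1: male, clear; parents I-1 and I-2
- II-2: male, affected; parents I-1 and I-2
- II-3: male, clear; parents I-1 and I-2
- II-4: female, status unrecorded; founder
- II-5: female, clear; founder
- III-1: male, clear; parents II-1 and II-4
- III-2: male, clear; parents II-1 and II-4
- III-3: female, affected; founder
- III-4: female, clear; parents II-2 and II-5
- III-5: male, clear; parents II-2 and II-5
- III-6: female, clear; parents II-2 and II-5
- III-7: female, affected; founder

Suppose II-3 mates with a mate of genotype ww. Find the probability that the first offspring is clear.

2/3

I-1 is clear so carries W and passed w to II-2 (ww), so I-1 is Ww.
I-2 is clear so carries W and passed w to II-2 (ww), so I-2 is Ww.
II-3 is a clear offspring of I-1 (Ww) × I-2 (Ww), whose cross gives 1/4 WW : 1/2 Ww : 1/4 ww; conditioning on being clear, II-3 is WW with probability 1/3, Ww with probability 2/3.
Summing over parental genotype combinations, P(offspring is clear) = 1/3·1 + 2/3·1/2 = 2/3.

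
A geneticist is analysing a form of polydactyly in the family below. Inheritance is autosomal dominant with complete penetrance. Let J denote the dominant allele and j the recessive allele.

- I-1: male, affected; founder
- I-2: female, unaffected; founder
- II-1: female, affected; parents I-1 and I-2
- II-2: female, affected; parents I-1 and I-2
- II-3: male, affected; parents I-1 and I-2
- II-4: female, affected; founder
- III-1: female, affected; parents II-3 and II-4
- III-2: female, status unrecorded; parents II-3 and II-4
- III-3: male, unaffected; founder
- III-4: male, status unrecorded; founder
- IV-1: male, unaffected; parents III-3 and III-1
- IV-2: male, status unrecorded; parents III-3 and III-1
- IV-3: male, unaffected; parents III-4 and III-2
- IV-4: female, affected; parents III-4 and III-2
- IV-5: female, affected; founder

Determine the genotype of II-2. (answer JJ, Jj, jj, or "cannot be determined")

From phenotype alone, II-2 is JJ or Jj.
II-2 is affected so carries J and received j from I-2 (jj), so II-2 is Jj.

Jj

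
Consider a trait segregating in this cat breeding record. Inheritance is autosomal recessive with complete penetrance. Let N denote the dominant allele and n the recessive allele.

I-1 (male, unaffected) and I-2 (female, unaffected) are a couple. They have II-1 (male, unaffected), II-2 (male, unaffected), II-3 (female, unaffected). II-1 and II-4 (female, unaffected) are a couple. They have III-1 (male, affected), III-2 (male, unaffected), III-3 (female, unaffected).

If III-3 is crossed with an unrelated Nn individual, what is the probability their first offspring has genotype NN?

1/3

II-1 is unaffected so carries N and passed n to III-1 (nn), so II-1 is Nn.
II-4 is unaffected so carries N and passed n to III-1 (nn), so II-4 is Nn.
III-3 is an unaffected offspring of II-1 (Nn) × II-4 (Nn), whose cross gives 1/4 NN : 1/2 Nn : 1/4 nn; conditioning on being unaffected, III-3 is NN with probability 1/3, Nn with probability 2/3.
Summing over parental genotype combinations, P(offspring has genotype NN) = 1/3·1/2 + 2/3·1/4 = 1/3.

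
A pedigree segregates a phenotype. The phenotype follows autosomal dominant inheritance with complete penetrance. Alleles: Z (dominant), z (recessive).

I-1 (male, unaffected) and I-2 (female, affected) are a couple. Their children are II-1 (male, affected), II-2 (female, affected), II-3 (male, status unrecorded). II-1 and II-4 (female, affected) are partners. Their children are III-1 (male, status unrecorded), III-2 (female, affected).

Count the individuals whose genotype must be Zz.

2

Obligate heterozygotes: II-1 is affected so carries Z and received z from I-1 (zz), so II-1 is Zz; II-2 is affected so carries Z and received z from I-1 (zz), so II-2 is Zz.
Every other individual is either homozygous by phenotype or has at least one consistent homozygous assignment, so the count is 2.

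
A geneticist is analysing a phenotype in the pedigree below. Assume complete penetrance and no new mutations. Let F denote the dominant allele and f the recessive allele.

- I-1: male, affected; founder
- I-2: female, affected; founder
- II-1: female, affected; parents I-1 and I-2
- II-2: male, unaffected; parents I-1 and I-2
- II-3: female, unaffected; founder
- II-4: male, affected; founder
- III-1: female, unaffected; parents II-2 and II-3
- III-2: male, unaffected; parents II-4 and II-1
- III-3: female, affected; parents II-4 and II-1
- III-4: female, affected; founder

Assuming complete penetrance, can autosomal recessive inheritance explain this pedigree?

No

Under autosomal recessive, II-2 (unaffected, male) cannot arise from I-1 (affected) × I-2 (affected).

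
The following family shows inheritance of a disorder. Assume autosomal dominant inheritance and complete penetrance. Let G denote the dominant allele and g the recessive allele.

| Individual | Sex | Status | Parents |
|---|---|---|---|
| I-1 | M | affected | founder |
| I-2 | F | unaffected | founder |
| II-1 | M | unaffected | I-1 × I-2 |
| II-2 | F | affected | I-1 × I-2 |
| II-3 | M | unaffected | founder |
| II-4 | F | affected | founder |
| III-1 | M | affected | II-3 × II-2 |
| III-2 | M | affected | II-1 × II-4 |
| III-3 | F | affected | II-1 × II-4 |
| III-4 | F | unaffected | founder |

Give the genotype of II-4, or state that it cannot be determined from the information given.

II-4's phenotype allows GG or Gg, and no parent or child forces a single allele at both positions; consistent genotype assignments exist with II-4 as GG or Gg.

cannot be determined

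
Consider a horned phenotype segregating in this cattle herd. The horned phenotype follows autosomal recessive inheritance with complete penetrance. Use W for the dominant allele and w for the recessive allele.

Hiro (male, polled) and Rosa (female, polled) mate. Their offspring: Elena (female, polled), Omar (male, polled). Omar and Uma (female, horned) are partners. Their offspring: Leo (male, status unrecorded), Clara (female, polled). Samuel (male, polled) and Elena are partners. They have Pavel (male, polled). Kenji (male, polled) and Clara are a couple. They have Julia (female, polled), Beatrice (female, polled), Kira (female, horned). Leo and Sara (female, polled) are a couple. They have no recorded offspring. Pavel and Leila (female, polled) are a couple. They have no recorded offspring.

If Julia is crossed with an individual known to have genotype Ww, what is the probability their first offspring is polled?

Kenji is polled so carries W and passed w to Kira (ww), so Kenji is Ww.
Clara is polled so carries W and received w from Uma (ww), so Clara is Ww.
Julia is a polled offspring of Kenji (Ww) × Clara (Ww), whose cross gives 1/4 WW : 1/2 Ww : 1/4 ww; conditioning on being polled, Julia is WW with probability 1/3, Ww with probability 2/3.
Summing over parental genotype combinations, P(offspring is polled) = 1/3·1 + 2/3·3/4 = 5/6.

5/6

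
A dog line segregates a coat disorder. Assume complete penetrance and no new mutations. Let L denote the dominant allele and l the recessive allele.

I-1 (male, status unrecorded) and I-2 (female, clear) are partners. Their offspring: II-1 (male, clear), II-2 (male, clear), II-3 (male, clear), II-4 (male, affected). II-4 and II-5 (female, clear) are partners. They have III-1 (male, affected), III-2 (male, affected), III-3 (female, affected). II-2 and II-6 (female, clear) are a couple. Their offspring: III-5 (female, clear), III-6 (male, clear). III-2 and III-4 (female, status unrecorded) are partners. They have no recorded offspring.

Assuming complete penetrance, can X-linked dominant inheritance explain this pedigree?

No

Under X-linked dominant, II-4 (affected, male) cannot arise from I-1 (unrecorded) × I-2 (clear).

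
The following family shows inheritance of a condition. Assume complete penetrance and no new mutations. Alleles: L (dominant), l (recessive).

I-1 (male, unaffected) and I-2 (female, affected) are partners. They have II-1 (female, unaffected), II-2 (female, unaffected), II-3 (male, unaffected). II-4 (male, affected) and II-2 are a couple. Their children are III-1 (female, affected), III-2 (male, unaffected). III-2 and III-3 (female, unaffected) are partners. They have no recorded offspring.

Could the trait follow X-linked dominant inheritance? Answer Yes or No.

A consistent assignment under X-linked dominant exists: I-1 X^l Y, I-2 X^L X^l, II-1 X^l X^l, II-2 X^l X^l, II-3 X^l Y, II-4 X^L Y, III-1 X^L X^l, III-2 X^l Y, III-3 X^l X^l.
In this assignment every recorded phenotype matches its genotype and every non-founder's genotype is obtainable from its parents' genotypes, so the pedigree is consistent.

Yes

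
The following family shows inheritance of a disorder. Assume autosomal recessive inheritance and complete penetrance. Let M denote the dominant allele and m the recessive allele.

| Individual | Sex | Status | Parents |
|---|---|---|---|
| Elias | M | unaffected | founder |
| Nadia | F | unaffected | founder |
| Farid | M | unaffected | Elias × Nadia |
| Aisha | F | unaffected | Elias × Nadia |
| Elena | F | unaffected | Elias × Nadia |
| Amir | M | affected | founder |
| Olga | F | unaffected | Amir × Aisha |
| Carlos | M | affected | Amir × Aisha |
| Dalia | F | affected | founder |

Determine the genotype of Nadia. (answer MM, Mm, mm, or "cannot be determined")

cannot be determined

Nadia's phenotype allows MM or Mm, and no parent or child forces a single allele at both positions; consistent genotype assignments exist with Nadia as MM or Mm.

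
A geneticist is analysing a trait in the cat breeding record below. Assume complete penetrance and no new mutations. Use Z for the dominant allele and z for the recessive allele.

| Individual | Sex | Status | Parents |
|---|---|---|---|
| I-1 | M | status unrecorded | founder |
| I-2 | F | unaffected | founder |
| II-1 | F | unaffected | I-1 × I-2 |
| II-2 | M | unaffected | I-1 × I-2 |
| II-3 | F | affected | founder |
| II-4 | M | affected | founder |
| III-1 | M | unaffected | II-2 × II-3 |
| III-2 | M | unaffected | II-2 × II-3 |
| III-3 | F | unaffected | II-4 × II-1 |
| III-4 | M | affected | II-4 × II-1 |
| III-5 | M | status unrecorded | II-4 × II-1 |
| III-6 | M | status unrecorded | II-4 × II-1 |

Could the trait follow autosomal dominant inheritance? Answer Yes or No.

A consistent assignment under autosomal dominant exists: I-1 Zz, I-2 zz, II-1 zz, II-2 zz, II-3 Zz, II-4 Zz, III-1 zz, III-2 zz, III-3 zz, III-4 Zz, III-5 Zz, III-6 Zz.
In this assignment every recorded phenotype matches its genotype and every non-founder's genotype is obtainable from its parents' genotypes, so the pedigree is consistent.

Yes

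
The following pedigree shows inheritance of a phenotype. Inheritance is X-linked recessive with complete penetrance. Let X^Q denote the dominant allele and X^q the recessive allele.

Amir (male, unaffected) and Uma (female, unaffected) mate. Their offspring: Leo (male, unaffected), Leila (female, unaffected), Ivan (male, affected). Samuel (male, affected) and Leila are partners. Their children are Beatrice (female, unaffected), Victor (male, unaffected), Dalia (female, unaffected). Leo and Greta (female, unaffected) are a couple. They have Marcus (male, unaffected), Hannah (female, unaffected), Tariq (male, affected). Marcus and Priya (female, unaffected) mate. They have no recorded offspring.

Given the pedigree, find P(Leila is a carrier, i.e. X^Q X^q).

Amir is unaffected, so Amir is X^Q Y.
Uma is unaffected so carries Q and passed q to Ivan (X^q Y), so Uma is X^Q X^q.
Their cross gives offspring ratios 1/2 X^Q X^Q : 1/2 X^Q X^q. Conditioning on Leila being unaffected, P(X^Q X^q) = 1/2 / 1 = 1/2 before taking Leila's own offspring into account.
Samuel is affected, so Samuel is X^q Y.
Now use Leila's offspring. Probability of each recorded status — unaffected daughter Beatrice: 1/2 if Leila is X^Q X^q, 1 if X^Q X^Q; unaffected son Victor: 1/2 if Leila is X^Q X^q, 1 if X^Q X^Q; unaffected daughter Dalia: 1/2 if Leila is X^Q X^q, 1 if X^Q X^Q.
Bayes: P(X^Q X^q) = 1/2·1/8 / (1/2·1/8 + 1/2·1) = 1/9.

1/9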